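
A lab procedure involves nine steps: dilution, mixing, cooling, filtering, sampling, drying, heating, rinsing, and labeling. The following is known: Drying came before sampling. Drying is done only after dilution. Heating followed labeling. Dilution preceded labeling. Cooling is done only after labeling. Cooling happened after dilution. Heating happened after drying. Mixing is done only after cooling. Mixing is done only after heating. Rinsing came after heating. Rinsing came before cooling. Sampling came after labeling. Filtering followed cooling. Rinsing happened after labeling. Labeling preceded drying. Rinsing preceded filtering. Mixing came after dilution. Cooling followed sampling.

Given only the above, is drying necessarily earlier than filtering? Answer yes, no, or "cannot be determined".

yes

Chain the constraints: drying → sampling → cooling → filtering. Each link is directly stated, so drying comes before filtering.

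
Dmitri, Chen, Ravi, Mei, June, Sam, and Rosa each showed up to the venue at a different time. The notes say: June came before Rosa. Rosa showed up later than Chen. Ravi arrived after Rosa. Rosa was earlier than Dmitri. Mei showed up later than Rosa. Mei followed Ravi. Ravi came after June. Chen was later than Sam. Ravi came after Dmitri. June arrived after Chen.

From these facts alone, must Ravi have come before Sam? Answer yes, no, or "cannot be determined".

no

Tracing the constraints gives Sam → Chen → Rosa → Ravi, so Sam must come before Ravi.
That means Ravi cannot be before Sam.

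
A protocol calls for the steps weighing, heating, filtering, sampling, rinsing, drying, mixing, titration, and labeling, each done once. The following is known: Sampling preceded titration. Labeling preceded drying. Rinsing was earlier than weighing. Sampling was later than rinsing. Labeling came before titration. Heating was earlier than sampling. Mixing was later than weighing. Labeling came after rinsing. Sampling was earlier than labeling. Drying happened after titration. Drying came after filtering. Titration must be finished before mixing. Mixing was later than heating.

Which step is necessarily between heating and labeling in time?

sampling

Tracing the constraints gives heating → sampling → labeling, so sampling sits after heating and before labeling.
No other step is forced both after heating and before labeling.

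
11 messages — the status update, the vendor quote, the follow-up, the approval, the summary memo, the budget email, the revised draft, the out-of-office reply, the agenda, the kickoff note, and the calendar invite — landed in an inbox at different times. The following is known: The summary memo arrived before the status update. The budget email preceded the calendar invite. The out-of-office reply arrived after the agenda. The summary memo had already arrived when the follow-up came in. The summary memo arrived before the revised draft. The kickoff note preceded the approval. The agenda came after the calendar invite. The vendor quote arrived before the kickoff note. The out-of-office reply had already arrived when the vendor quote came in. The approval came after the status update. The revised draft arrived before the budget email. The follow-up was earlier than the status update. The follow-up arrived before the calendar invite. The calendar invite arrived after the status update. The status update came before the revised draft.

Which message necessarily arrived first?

The summary memo has a chain of constraints placing it before every other message, so the summary memo must be first.

the summary memo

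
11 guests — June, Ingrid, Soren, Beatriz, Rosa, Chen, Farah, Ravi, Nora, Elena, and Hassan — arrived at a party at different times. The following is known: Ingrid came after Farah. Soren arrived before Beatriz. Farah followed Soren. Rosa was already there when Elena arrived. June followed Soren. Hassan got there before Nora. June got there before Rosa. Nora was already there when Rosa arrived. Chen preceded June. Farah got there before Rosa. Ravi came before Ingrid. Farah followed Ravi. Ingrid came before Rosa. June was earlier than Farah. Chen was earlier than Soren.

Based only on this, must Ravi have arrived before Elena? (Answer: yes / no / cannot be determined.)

yes

Chain the constraints: Ravi → Ingrid → Rosa → Elena. Each link is directly stated, so Ravi comes before Elena.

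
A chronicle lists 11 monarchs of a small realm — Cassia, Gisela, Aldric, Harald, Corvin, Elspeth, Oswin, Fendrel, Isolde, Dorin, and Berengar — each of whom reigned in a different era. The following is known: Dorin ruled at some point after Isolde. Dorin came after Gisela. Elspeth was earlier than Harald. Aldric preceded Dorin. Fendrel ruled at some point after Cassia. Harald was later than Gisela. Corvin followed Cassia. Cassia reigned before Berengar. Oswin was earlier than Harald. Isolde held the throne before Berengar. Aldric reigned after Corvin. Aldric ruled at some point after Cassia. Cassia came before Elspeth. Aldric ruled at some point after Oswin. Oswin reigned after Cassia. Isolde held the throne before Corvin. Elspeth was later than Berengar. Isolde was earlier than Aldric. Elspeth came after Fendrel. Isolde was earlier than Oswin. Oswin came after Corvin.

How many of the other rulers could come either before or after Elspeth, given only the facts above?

5

Forced before Elspeth: Berengar, Cassia, Fendrel, and Isolde; forced after Elspeth: Harald.
That leaves Aldric, Corvin, Dorin, Gisela, and Oswin with no forced order relative to Elspeth — 5.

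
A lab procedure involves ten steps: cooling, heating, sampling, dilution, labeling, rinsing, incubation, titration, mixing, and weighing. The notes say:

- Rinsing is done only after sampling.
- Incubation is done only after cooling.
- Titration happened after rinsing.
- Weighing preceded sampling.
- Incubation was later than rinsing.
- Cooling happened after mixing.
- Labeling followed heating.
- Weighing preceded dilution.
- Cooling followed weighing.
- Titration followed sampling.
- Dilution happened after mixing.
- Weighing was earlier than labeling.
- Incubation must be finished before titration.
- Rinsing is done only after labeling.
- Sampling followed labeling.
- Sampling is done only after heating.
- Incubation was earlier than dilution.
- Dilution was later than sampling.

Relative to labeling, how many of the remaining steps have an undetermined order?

2

Forced before labeling: heating and weighing; forced after labeling: dilution, incubation, rinsing, sampling, and titration.
That leaves cooling and mixing with no forced order relative to labeling — 2.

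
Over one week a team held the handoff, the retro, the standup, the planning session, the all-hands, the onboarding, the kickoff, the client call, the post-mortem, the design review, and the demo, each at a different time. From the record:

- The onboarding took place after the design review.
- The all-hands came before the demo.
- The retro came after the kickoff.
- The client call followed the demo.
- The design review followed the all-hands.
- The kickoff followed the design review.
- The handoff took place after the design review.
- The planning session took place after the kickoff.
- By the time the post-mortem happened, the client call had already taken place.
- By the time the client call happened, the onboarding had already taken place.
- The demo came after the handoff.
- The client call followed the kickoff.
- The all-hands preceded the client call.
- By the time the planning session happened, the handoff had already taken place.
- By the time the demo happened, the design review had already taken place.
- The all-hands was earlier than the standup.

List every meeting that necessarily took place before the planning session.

the all-hands, the design review, the handoff, the kickoff

Directly stated before the planning session: the handoff and the kickoff.
The all-hands reaches the planning session via the all-hands → the design review → the kickoff → the planning session.
The design review reaches the planning session via the design review → the kickoff → the planning session.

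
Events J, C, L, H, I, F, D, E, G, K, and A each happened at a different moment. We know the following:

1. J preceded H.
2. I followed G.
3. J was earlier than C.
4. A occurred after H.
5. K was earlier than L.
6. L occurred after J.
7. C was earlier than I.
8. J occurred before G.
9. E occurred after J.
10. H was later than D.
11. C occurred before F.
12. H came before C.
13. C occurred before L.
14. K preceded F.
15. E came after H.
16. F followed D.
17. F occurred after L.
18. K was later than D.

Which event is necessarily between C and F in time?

L

Tracing the constraints gives C → L → F, so L sits after C and before F.
No other event is forced both after C and before F.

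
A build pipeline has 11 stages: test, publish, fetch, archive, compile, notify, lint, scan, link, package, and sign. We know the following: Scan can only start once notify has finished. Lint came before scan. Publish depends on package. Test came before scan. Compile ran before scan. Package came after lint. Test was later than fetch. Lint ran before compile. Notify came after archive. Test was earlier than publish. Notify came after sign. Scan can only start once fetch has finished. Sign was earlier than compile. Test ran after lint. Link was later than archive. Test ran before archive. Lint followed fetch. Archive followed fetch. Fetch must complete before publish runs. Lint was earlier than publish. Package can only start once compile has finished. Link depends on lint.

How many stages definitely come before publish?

6

Directly stated before publish: fetch, lint, package, and test.
Compile reaches publish via compile → package → publish.
Sign reaches publish via sign → compile → package → publish.
No chain forces link (or any of the others) ahead of publish.
That's compile, fetch, lint, package, sign, and test — 6 in all.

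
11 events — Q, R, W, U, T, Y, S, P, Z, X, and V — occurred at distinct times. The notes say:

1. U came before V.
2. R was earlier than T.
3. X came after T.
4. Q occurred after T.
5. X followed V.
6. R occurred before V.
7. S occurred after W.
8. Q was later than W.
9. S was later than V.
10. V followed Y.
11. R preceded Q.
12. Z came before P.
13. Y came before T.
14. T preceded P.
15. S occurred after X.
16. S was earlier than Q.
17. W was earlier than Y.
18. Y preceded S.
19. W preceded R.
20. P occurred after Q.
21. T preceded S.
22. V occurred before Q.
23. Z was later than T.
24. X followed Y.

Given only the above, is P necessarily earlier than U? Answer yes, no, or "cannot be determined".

no

Tracing the constraints gives U → V → Q → P, so U must come before P.
That means P cannot be before U.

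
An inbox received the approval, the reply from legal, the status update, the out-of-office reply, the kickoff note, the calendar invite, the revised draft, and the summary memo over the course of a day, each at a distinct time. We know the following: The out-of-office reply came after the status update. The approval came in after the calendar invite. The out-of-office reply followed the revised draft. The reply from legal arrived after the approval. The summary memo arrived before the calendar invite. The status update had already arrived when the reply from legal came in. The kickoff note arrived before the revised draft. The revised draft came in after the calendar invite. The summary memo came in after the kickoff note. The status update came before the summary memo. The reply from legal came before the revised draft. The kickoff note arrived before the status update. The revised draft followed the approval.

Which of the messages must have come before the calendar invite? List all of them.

the kickoff note, the status update, the summary memo

Directly stated before the calendar invite: the summary memo.
The kickoff note reaches the calendar invite via the kickoff note → the summary memo → the calendar invite.
The status update reaches the calendar invite via the status update → the summary memo → the calendar invite.
No chain forces the out-of-office reply (or any of the others) ahead of the calendar invite.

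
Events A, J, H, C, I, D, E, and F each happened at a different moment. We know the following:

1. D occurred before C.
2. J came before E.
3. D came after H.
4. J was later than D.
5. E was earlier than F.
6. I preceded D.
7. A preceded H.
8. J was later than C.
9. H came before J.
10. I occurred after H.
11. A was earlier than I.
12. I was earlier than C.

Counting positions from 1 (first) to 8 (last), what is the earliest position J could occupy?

A, C, D, H, and I must all come before J — 5 forced predecessors.
Nothing else is forced ahead of J, so its earliest slot is position 5 + 1 = 6.

6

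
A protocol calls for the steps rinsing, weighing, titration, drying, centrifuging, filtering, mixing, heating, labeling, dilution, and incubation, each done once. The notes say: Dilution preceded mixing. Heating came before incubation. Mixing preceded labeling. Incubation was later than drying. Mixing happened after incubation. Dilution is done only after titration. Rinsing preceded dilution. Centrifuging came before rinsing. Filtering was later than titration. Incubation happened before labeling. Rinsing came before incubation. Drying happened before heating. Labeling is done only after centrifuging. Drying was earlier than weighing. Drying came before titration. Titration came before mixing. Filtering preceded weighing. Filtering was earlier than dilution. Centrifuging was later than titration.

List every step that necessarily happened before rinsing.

Directly stated before rinsing: centrifuging.
Drying reaches rinsing via drying → titration → centrifuging → rinsing.
Titration reaches rinsing via titration → centrifuging → rinsing.

centrifuging, drying, titration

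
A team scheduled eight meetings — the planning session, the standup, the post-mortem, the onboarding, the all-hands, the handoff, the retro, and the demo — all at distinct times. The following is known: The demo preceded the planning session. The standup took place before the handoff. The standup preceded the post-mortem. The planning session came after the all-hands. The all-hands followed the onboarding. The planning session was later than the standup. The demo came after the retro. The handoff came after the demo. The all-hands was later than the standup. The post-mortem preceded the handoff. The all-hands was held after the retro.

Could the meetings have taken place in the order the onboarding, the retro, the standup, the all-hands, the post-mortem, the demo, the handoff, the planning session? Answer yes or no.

Check each stated constraint against the proposed order — e.g. the retro is ahead of the demo; the standup is ahead of the planning session. Every pair is in the required order; nothing is violated.

yes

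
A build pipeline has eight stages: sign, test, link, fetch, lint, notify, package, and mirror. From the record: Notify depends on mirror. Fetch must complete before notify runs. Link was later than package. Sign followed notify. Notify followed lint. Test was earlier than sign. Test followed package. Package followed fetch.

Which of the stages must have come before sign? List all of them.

Directly stated before sign: notify and test.
Fetch reaches sign via fetch → notify → sign.
Lint reaches sign via lint → notify → sign.
Mirror reaches sign via mirror → notify → sign.
Likewise package reaches sign by chaining the stated constraints.

fetch, lint, mirror, notify, package, test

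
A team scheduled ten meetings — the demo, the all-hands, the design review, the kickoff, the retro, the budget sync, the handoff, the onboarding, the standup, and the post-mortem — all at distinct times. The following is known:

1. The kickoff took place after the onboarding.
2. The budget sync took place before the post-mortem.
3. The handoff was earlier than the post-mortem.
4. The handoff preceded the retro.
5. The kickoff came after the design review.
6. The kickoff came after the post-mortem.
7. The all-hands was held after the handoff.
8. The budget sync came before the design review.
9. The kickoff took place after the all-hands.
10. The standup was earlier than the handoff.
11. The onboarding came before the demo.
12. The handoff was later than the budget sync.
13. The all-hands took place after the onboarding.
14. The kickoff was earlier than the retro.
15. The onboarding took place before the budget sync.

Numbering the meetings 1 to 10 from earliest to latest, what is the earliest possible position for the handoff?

4

The budget sync, the onboarding, and the standup must all come before the handoff — 3 forced predecessors.
Nothing else is forced ahead of the handoff, so its earliest slot is position 3 + 1 = 4.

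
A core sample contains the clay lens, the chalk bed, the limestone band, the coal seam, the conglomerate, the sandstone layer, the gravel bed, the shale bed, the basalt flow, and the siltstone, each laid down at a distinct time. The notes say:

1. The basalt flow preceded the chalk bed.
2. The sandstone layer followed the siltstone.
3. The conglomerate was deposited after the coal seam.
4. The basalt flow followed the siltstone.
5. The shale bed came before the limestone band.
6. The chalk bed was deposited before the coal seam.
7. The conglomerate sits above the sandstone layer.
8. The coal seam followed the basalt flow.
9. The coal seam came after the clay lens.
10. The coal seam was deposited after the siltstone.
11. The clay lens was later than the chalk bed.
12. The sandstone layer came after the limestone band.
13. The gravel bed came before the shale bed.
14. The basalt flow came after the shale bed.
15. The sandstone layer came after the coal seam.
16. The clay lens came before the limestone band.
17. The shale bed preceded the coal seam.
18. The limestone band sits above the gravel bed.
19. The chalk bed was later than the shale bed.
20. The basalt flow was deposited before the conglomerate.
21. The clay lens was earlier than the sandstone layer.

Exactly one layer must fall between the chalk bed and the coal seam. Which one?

the clay lens

Tracing the constraints gives the chalk bed → the clay lens → the coal seam, so the clay lens sits after the chalk bed and before the coal seam.
No other layer is forced both after the chalk bed and before the coal seam.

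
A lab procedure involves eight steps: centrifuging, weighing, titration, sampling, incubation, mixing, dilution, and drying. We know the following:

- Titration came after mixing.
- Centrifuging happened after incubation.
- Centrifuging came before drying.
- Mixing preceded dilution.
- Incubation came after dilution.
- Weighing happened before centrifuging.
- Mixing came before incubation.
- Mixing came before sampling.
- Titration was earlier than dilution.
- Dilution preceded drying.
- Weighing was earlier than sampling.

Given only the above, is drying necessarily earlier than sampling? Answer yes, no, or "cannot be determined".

No chain of stated constraints runs from drying to sampling, and none runs from sampling to drying either.
So the relative order of drying and sampling is not fixed by the given facts.

cannot be determined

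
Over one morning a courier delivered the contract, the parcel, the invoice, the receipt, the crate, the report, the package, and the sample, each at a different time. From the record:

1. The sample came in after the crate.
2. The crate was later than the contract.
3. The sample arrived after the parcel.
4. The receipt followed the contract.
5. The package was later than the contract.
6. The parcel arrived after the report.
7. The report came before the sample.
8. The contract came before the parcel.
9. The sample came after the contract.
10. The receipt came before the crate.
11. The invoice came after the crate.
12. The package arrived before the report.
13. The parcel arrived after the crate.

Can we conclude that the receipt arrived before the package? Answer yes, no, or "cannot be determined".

No chain of stated constraints runs from the receipt to the package, and none runs from the package to the receipt either.
So the relative order of the receipt and the package is not fixed by the given facts.

cannot be determined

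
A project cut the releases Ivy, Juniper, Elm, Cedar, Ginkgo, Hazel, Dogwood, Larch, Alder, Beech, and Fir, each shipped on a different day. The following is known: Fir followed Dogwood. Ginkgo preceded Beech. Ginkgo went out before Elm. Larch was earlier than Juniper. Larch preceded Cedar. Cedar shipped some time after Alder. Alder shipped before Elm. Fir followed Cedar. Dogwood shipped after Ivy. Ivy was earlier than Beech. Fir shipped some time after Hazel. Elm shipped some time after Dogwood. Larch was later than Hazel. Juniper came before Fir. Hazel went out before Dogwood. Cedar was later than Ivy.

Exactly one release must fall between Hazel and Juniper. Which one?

Tracing the constraints gives Hazel → Larch → Juniper, so Larch sits after Hazel and before Juniper.
No other release is forced both after Hazel and before Juniper.

Larch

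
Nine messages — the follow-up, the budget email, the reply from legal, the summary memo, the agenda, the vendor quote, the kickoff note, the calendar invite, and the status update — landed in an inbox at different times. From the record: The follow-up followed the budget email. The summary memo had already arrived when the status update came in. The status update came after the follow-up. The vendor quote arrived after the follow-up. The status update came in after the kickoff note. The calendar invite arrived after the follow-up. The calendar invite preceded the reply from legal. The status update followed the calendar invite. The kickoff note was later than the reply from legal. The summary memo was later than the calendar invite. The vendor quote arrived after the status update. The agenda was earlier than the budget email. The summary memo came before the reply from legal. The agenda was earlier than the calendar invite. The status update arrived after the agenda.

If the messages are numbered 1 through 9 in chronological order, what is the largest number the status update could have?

8

The status update must come before the vendor quote — 1 message forced after it.
Everything else can be placed before the status update in some valid order, so the status update can sit as late as position 9 − 1 = 8.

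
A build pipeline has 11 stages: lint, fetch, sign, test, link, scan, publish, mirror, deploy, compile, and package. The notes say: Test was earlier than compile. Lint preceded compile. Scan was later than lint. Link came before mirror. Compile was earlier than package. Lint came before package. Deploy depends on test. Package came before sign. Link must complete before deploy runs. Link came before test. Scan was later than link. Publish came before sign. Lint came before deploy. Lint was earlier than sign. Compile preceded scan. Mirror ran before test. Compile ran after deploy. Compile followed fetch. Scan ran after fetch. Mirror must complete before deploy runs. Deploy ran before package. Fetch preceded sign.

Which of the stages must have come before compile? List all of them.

deploy, fetch, link, lint, mirror, test

Directly stated before compile: deploy, fetch, lint, and test.
Link reaches compile via link → deploy → compile.
Mirror reaches compile via mirror → test → compile.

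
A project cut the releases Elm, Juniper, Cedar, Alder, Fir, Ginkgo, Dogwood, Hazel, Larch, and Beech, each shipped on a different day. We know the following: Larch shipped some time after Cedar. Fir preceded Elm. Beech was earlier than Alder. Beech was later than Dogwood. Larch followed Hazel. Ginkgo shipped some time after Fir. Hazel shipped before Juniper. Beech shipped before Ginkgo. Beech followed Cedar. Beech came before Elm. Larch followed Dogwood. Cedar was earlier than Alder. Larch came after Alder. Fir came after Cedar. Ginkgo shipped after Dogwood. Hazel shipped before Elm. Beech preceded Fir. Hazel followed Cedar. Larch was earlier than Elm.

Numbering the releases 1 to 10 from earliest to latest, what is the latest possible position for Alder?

Alder must come before Elm and Larch — 2 releases forced after it.
Everything else can be placed before Alder in some valid order, so Alder can sit as late as position 10 − 2 = 8.

8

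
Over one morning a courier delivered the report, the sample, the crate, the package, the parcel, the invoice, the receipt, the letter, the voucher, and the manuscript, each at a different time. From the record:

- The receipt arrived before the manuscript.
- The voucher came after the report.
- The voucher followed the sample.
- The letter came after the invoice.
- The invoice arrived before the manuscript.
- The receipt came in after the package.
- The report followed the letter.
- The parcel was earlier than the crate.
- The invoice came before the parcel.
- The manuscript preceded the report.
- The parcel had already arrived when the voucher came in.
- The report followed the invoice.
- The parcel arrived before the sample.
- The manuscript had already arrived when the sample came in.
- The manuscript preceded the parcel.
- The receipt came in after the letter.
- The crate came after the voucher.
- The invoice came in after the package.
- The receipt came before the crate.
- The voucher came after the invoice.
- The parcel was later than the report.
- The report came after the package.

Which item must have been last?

Every other item has a chain of constraints placing it before the crate, so the crate is last.

the crate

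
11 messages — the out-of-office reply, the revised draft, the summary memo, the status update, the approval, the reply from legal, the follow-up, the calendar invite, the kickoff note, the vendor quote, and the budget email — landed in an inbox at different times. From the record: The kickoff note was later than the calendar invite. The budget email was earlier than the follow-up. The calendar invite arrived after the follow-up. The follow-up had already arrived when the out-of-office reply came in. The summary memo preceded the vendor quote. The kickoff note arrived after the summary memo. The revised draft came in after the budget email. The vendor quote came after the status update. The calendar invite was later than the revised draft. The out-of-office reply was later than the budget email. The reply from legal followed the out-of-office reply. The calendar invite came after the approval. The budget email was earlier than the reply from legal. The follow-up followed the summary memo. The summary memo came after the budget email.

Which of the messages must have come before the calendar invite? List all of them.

Directly stated before the calendar invite: the approval, the follow-up, and the revised draft.
The budget email reaches the calendar invite via the budget email → the revised draft → the calendar invite.
The summary memo reaches the calendar invite via the summary memo → the follow-up → the calendar invite.
No chain forces the vendor quote (or any of the others) ahead of the calendar invite.

the approval, the budget email, the follow-up, the revised draft, the summary memo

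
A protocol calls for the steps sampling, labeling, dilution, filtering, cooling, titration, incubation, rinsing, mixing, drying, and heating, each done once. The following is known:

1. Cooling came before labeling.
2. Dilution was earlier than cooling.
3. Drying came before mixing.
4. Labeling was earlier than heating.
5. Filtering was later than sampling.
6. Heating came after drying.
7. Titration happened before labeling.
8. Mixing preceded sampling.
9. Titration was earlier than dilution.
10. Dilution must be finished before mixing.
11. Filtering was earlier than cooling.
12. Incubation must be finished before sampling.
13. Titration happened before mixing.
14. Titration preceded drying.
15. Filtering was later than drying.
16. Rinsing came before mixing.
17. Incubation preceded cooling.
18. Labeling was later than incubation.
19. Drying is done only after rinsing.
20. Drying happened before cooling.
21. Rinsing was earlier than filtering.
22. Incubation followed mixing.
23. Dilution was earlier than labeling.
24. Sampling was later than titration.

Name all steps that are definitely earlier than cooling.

dilution, drying, filtering, incubation, mixing, rinsing, sampling, titration

Directly stated before cooling: dilution, drying, filtering, and incubation.
Mixing reaches cooling via mixing → incubation → cooling.
Rinsing reaches cooling via rinsing → filtering → cooling.
Sampling reaches cooling via sampling → filtering → cooling.
Likewise titration reaches cooling by chaining the stated constraints.
No chain forces heating (or any of the others) ahead of cooling.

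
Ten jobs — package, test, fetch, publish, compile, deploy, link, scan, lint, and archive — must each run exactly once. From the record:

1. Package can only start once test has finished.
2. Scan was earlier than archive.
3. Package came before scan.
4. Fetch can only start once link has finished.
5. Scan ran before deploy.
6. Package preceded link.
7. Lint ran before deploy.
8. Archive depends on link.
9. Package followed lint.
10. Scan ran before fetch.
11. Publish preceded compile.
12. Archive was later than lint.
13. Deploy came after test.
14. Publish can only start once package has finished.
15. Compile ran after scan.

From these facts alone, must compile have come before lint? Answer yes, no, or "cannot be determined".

Tracing the constraints gives lint → package → publish → compile, so lint must come before compile.
That means compile cannot be before lint.

no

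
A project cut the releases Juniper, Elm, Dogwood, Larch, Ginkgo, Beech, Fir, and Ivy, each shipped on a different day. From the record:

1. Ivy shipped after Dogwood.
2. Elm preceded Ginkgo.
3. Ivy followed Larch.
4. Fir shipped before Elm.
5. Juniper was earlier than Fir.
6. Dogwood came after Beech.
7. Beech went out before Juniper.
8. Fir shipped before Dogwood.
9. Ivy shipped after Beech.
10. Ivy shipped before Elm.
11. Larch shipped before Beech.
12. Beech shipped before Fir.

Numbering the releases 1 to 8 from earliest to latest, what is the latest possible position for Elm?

Elm must come before Ginkgo — 1 release forced after it.
Everything else can be placed before Elm in some valid order, so Elm can sit as late as position 8 − 1 = 7.

7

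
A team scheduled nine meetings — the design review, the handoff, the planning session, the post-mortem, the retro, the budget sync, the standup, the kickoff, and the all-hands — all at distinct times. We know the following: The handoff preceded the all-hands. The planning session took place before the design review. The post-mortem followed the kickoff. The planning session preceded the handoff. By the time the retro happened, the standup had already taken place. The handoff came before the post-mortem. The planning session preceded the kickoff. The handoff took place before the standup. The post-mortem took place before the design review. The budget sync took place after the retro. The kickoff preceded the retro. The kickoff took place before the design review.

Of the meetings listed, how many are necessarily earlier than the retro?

Directly stated before the retro: the kickoff and the standup.
The handoff reaches the retro via the handoff → the standup → the retro.
The planning session reaches the retro via the planning session → the kickoff → the retro.
No chain forces the post-mortem (or any of the others) ahead of the retro.
That's the handoff, the kickoff, the planning session, and the standup — 4 in all.

4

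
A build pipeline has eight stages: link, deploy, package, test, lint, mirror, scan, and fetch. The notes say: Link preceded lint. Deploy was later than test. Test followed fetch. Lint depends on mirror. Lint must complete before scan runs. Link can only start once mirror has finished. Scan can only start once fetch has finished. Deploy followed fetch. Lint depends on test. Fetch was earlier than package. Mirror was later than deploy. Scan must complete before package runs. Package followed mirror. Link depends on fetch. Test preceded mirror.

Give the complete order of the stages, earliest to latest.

fetch, test, deploy, mirror, link, lint, scan, package

The constraints fix every adjacent pair, so only one ordering works:
fetch → test → deploy → mirror → link → lint → scan → package.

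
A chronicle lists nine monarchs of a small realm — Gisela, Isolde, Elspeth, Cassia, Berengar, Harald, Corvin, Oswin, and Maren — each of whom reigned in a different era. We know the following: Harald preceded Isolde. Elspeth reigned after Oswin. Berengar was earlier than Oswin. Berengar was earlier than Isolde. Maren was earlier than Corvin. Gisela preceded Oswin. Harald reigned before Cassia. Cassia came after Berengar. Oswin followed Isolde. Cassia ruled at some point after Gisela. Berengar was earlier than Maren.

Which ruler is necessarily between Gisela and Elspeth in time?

Oswin

Tracing the constraints gives Gisela → Oswin → Elspeth, so Oswin sits after Gisela and before Elspeth.
No other ruler is forced both after Gisela and before Elspeth.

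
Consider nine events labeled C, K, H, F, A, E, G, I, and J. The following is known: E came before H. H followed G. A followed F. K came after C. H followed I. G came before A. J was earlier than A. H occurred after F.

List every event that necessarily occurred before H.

E, F, G, I

Directly stated before H: E, F, G, and I.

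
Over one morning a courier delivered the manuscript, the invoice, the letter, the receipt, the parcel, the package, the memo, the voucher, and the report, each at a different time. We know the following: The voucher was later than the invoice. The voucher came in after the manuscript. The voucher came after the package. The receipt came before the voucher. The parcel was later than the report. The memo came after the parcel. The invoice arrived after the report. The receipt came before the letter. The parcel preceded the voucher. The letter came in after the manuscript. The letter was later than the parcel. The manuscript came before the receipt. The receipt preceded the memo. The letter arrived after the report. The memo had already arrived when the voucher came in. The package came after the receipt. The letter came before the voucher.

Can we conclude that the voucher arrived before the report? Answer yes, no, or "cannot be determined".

no

Tracing the constraints gives the report → the letter → the voucher, so the report must come before the voucher.
That means the voucher cannot be before the report.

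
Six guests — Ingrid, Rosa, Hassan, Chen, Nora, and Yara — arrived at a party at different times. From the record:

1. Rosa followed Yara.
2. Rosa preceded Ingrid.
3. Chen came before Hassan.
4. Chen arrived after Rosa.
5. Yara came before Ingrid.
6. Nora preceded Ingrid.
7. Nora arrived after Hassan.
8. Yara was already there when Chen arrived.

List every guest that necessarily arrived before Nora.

Directly stated before Nora: Hassan.
Chen reaches Nora via Chen → Hassan → Nora.
Rosa reaches Nora via Rosa → Chen → Hassan → Nora.
Yara reaches Nora via Yara → Chen → Hassan → Nora.

Chen, Hassan, Rosa, Yara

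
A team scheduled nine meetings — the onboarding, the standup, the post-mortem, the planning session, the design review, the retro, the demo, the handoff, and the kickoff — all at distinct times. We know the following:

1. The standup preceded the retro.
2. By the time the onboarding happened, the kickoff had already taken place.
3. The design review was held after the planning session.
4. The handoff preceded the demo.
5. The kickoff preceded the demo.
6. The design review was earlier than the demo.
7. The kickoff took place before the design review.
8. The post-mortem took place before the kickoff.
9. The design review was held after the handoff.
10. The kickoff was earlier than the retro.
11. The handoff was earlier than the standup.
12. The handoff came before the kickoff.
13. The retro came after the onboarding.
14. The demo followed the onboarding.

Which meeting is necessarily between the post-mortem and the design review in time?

the kickoff

Tracing the constraints gives the post-mortem → the kickoff → the design review, so the kickoff sits after the post-mortem and before the design review.
No other meeting is forced both after the post-mortem and before the design review.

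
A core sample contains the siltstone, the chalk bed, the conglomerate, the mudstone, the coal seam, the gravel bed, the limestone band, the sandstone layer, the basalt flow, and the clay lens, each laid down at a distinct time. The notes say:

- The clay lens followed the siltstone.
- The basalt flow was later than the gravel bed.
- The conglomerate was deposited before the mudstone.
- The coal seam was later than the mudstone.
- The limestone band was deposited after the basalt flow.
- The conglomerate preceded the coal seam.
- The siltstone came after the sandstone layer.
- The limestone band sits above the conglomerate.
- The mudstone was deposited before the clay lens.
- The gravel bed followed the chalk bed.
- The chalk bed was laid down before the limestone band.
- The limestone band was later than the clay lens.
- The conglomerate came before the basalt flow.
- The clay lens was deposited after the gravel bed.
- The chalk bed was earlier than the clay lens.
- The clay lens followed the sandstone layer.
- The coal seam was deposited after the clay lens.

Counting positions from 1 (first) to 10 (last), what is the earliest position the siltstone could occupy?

2

The sandstone layer must come before the siltstone — 1 forced predecessor.
Nothing else is forced ahead of the siltstone, so its earliest slot is position 1 + 1 = 2.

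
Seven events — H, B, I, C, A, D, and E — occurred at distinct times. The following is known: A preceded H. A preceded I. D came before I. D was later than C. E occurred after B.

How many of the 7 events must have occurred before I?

3

Directly stated before I: A and D.
C reaches I via C → D → I.
That's A, C, and D — 3 in all.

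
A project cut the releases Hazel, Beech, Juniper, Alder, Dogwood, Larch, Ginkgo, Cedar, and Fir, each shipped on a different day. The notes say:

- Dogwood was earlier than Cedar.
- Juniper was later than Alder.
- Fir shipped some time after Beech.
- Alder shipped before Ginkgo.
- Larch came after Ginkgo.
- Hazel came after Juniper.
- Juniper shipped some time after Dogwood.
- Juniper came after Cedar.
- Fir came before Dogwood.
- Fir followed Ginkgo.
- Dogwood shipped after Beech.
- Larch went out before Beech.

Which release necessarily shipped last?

Every other release has a chain of constraints placing it before Hazel, so Hazel is last.

Hazel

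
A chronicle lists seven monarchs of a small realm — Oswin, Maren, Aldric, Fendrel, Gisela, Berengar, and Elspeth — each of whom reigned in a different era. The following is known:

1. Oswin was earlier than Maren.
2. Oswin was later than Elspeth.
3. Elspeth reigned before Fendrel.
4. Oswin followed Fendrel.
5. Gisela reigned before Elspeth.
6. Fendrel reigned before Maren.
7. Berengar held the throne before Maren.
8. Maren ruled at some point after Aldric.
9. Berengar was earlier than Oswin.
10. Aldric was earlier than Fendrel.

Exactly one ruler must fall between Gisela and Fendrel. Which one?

Tracing the constraints gives Gisela → Elspeth → Fendrel, so Elspeth sits after Gisela and before Fendrel.
No other ruler is forced both after Gisela and before Fendrel.

Elspeth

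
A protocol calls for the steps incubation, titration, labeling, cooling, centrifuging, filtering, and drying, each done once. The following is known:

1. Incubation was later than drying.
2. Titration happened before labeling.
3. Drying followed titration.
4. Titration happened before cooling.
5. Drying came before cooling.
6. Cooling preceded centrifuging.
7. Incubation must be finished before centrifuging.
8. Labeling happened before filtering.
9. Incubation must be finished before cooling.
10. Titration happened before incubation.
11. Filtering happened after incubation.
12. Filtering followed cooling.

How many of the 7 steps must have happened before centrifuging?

4

Directly stated before centrifuging: cooling and incubation.
Drying reaches centrifuging via drying → cooling → centrifuging.
Titration reaches centrifuging via titration → cooling → centrifuging.
That's cooling, drying, incubation, and titration — 4 in all.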